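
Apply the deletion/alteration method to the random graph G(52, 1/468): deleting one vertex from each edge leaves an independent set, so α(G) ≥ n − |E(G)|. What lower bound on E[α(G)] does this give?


E[|E(G)|] = C(52, 2)·p = 1326 · (1/468) = 17/6.
E[α(G)] ≥ n − E[|E(G)|] = 52 − 17/6 = 295/6.
Numerically: ≈ 49.1667.
(This is only a lower bound; the true E[α(G)] may be larger.)

E[α(G)] ≥ 295/6 ≈ 49.1667.


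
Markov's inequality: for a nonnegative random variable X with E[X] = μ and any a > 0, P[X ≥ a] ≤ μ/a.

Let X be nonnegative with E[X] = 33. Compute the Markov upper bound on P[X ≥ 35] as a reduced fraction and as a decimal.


μ = E[X] = 33, a = 35.
Markov: P[X ≥ 35] ≤ μ/a = (33)/35 = 33/35.
Numerically: ≈ 0.943.
(Since a = 35 > μ = 33.000, the bound 33/35 is < 1 and informative.)

P[X ≥ 35] ≤ 33/35 ≈ 0.943.


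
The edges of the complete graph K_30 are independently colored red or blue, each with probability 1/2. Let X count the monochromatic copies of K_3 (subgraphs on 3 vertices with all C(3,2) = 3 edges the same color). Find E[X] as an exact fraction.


Let X = Σ_S X_S over the C(30, 3) = 4060 subsets S of size 3, where X_S = 1 if the K_3 on S is monochromatic.
For a fixed S, the K_3 on S has C(3, 2) = 3 edges. P[all 3 edges red] = (1/2)^3, and likewise for blue, so P[monochromatic] = 2·(1/2)^3 = 2^{1 − 3} = 1/4.
Summing: E[X] = C(30, 3) · 2^{1 − 3} = 4060 · 1/4 = 1015.
Numerically: E[X] ≈ 1015.0000.

E[X] = C(30,3)·2^(1−C(3,2)) = 1015 ≈ 1015.0000.


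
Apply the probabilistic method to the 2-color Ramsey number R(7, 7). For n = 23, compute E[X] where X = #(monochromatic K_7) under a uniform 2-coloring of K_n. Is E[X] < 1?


E[X] = C(23, 7) · 2^{1 − 21} = 245157 · 2^{−20} = 245157/1048576.
As a reduced fraction: E[X] = 245157/1048576 ≈ 0.234.
Is E[X] < 1? YES.
Since E[X] < 1, there exists a 2-coloring of K_{23} with no monochromatic K_7; hence R(7, 7) > 23.

E[X] = 245157/1048576 ≈ 0.234; E[X] < 1, so R(7, 7) > 23.


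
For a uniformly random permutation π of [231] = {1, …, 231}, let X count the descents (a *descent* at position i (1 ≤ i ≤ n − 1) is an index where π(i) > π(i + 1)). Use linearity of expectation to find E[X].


Write X = Σ X_I over i = 1, …, 230, with X_I the indicator of one descent.
There are 230 indicators.
For each fixed i, the pair (π(i), π(i+1)) is a uniformly random ordered pair of distinct values from {1, …, 231}; by symmetry P[π(i) > π(i+1)] = 1/2.
By linearity: E[X] = 230 · (1/2) = (231 − 1) · (1/2) = 115 ≈ 115.00000.

E[X] = 115 = 115.00000.


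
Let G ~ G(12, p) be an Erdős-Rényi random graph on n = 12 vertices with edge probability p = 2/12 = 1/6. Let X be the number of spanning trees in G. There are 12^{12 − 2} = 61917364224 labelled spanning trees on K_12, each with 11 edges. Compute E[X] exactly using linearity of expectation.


K_12 has 12^{12 − 2} = 61917364224 labelled spanning trees.
For each such spanning tree H, let X_H = 1 if all 11 edges of H are present in G. Then P[X_H = 1] = p^{11} = (1/6)^{11} = 1/362797056.
By linearity: E[X] = Σ_H E[X_H] = 61917364224 · p^{11} = 61917364224 · 1/362797056 = 512/3.
Numerically: E[X] ≈ 171.

E[X] = 61917364224 · (1/6)^{11} = 512/3 ≈ 171.


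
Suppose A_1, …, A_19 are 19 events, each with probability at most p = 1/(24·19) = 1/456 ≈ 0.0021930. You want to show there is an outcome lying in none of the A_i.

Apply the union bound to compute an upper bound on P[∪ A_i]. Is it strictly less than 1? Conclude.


Union bound: P[∪_{i=1}^{19} A_i] ≤ Σ_i P[A_i] ≤ 19·p = 19·(1/456) = 1/24.
Numerically: 1/24 ≈ 0.0416667.
Is 1/24 < 1? YES.
Since P[∪ A_i] ≤ 1/24 < 1, the complement has P[∩ A_i^c] ≥ 1 − 1/24 = 23/24 > 0, so some outcome avoids every A_i.

19·p = 1/24 ≈ 0.0416667; existence CERTIFIED by the union bound.


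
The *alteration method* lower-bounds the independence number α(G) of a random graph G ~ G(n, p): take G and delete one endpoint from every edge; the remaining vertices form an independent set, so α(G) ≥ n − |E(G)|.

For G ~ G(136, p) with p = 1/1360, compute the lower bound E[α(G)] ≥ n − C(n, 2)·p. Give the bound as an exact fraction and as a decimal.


E[|E(G)|] = C(136, 2)·p = 9180 · (1/1360) = 27/4.
E[α(G)] ≥ n − E[|E(G)|] = 136 − 27/4 = 517/4.
Numerically: ≈ 129.250000.
(This is only a lower bound; the true E[α(G)] may be larger.)

E[α(G)] ≥ 517/4 ≈ 129.250000.


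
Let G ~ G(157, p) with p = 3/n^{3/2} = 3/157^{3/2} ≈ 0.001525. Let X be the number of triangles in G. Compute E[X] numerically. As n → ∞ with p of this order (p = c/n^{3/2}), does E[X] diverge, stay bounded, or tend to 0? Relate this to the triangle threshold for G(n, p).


Number of potential triangles: C(157, 3) = 632710.
Each occurs with probability p³ ≈ (0.001525)³ ≈ 3.546625e-09.
By linearity: E[X] = C(157, 3)·p³ ≈ 632710 · 3.546625e-09 ≈ 0.0022.
Since α = 3/2 > 1, p = c/n^{3/2} = o(1/n) is below the triangle threshold p ~ 1/n. Asymptotically E[X] ~ (c³/6)·n^{3(1−α)} = (3³/6)·n^{-1.5} → 0, so by Markov's inequality G has no triangles w.h.p.

E[X] ≈ 0.0022; in regime p = Θ(1/n^{3/2}) E[X] tends to 0 (below the triangle threshold p ~ 1/n).


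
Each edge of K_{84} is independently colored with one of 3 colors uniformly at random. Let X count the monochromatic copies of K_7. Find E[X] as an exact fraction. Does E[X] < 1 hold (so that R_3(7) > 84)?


E[X] = C(84, 7) · 3^{1 − 21} = 4529365776 · 3^{−20} = 4529365776/3486784401.
As a reduced fraction: E[X] = 55918096/43046721 ≈ 1.299.
Is E[X] < 1? NO.
Since E[X] ≥ 1, the first-moment bound is inconclusive at n = 84; it does NOT by itself certify R_3(7) > 84.

E[X] = 55918096/43046721 ≈ 1.299; E[X] ≥ 1; first-moment method inconclusive here.


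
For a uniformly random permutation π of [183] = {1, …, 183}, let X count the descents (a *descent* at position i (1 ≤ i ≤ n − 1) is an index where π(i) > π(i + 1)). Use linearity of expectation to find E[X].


Write X = Σ X_I over i = 1, …, 182, with X_I the indicator of one descent.
There are 182 indicators.
For each fixed i, the pair (π(i), π(i+1)) is a uniformly random ordered pair of distinct values from {1, …, 183}; by symmetry P[π(i) > π(i+1)] = 1/2.
By linearity: E[X] = 182 · (1/2) = (183 − 1) · (1/2) = 91 ≈ 91.000000.

E[X] = 91 = 91.000000.


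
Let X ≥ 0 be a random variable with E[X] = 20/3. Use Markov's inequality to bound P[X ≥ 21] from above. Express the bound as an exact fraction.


μ = E[X] = 20/3, a = 21.
Markov: P[X ≥ 21] ≤ μ/a = (20/3)/21 = 20/63.
Numerically: ≈ 0.317460.
(Since a = 21 > μ = 6.666667, the bound 20/63 is < 1 and informative.)

P[X ≥ 21] ≤ 20/63 ≈ 0.317460.


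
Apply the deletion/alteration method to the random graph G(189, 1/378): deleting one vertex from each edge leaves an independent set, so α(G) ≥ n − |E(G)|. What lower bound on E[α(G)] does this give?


E[|E(G)|] = C(189, 2)·p = 17766 · (1/378) = 47.
E[α(G)] ≥ n − E[|E(G)|] = 189 − 47 = 142.
Numerically: ≈ 142.000000.
(This is only a lower bound; the true E[α(G)] may be larger.)

E[α(G)] ≥ 142 ≈ 142.000000.


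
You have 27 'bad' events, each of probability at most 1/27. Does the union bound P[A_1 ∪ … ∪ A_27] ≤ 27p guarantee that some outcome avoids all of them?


Union bound: P[∪_{i=1}^{27} A_i] ≤ Σ_i P[A_i] ≤ 27·p = 27·(1/27) = 1.
Numerically: 1 ≈ 1.00000.
Is 1 < 1? NO.
Since the bound 1 is ≥ 1, the union bound is uninformative here; it does NOT by itself certify existence.

27·p = 1 ≈ 1.00000; existence NOT certified by the union bound.


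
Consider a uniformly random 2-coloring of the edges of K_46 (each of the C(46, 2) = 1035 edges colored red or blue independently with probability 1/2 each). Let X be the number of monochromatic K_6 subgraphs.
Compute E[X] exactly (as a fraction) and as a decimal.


Let X = Σ_S X_S over the C(46, 6) = 9366819 subsets S of size 6, where X_S = 1 if the K_6 on S is monochromatic.
For a fixed S, the K_6 on S has C(6, 2) = 15 edges. P[all 15 edges red] = (1/2)^15, and likewise for blue, so P[monochromatic] = 2·(1/2)^15 = 2^{1 − 15} = 1/16384.
By linearity of expectation: E[X] = C(46, 6) · 2^{1 − 15} = 9366819 · 1/16384 = 9366819/16384.
Numerically: E[X] ≈ 571.705261.

E[X] = C(46,6)·2^(1−C(6,2)) = 9366819/16384 ≈ 571.705261.


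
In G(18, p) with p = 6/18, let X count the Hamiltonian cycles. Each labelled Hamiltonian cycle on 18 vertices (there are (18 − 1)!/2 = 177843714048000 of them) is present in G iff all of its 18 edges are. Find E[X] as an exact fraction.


K_18 has (18 − 1)!/2 = 177843714048000 labelled Hamiltonian cycles.
For each such Hamiltonian cycle H, let X_H = 1 if all 18 edges of H are present in G. Then P[X_H = 1] = p^{18} = (1/3)^{18} = 1/387420489.
Summing the indicators: E[X] = Σ_H E[X_H] = 177843714048000 · p^{18} = 177843714048000 · 1/387420489 = 243955712000/531441.
Numerically: E[X] ≈ 4.59e+05.

E[X] = 177843714048000 · (1/3)^{18} = 243955712000/531441 ≈ 4.59e+05.


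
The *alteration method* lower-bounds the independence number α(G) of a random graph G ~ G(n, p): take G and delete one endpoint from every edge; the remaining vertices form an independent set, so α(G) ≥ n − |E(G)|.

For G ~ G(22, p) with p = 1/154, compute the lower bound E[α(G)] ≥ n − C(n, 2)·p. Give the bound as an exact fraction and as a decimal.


E[|E(G)|] = C(22, 2)·p = 231 · (1/154) = 3/2.
E[α(G)] ≥ n − E[|E(G)|] = 22 − 3/2 = 41/2.
Numerically: ≈ 20.5000.
(This is only a lower bound; the true E[α(G)] may be larger.)

E[α(G)] ≥ 41/2 ≈ 20.5000.


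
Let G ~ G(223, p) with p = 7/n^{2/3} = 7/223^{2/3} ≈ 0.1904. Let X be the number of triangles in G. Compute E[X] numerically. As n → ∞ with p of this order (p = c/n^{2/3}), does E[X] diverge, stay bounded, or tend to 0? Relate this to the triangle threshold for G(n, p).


Number of potential triangles: C(223, 3) = 1823471.
Each occurs with probability p³ ≈ (0.1904)³ ≈ 6.897384e-03.
By linearity: E[X] = C(223, 3)·p³ ≈ 1823471 · 6.897384e-03 ≈ 12577.1794.
Since α = 2/3 < 1, p = c/n^{2/3} ≫ 1/n is above the triangle threshold p ~ 1/n. Asymptotically E[X] ~ (c³/6)·n^{3(1−α)} = (7³/6)·n^{1} → ∞; triangles are abundant w.h.p.

E[X] ≈ 12577.1794; in regime p = Θ(1/n^{2/3}) E[X] diverges (above the triangle threshold p ~ 1/n).


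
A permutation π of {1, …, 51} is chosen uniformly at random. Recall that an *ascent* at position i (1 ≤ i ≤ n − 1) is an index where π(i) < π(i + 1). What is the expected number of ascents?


Write X = Σ X_I over i = 1, …, 50, with X_I the indicator of one ascent.
There are 50 indicators.
For each fixed i, the pair (π(i), π(i+1)) is a uniformly random ordered pair of distinct values from {1, …, 51}; by symmetry P[π(i) < π(i+1)] = 1/2.
By linearity: E[X] = 50 · (1/2) = (51 − 1) · (1/2) = 25 ≈ 25.0000.

E[X] = 25 = 25.0000.


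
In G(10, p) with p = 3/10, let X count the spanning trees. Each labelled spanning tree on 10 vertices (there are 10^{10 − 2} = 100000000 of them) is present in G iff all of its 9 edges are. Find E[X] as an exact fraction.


K_10 has 10^{10 − 2} = 100000000 labelled spanning trees.
For each such spanning tree H, let X_H = 1 if all 9 edges of H are present in G. Then P[X_H = 1] = p^{9} = (3/10)^{9} = 19683/1000000000.
By linearity of expectation: E[X] = Σ_H E[X_H] = 100000000 · p^{9} = 100000000 · 19683/1000000000 = 19683/10.
Numerically: E[X] ≈ 1.97e+03.

E[X] = 100000000 · (3/10)^{9} = 19683/10 ≈ 1.97e+03.


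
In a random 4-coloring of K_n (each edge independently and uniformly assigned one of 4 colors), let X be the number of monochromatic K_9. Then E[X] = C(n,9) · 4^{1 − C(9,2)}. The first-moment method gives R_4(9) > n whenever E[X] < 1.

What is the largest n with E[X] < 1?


We need C(n, 9) · 4^{1 − 36} < 1, i.e. C(n, 9) < 4^{36 − 1} = 1180591620717411303424.
Check values of n near the boundary:
  n = 908: C(908, 9) = 1111058428637338083100; 1111058428637338083100 < 1180591620717411303424? YES
  n = 909: C(909, 9) = 1122169012923711463931; 1122169012923711463931 < 1180591620717411303424? YES
  n = 910: C(910, 9) = 1133378248346922788210; 1133378248346922788210 < 1180591620717411303424? YES
  n = 911: C(911, 9) = 1144686900492291197405; 1144686900492291197405 < 1180591620717411303424? YES
  n = 912: C(912, 9) = 1156095740032081475120; 1156095740032081475120 < 1180591620717411303424? YES
  n = 913: C(913, 9) = 1167605542753639808390; 1167605542753639808390 < 1180591620717411303424? YES
  n = 914: C(914, 9) = 1179217089587653905932; 1179217089587653905932 < 1180591620717411303424? YES
  n = 915: C(915, 9) = 1190931166636537885130; 1190931166636537885130 < 1180591620717411303424? NO
  n = 916: C(916, 9) = 1202748565202942340440; 1202748565202942340440 < 1180591620717411303424? NO
The largest n with C(n, 9) < 1180591620717411303424 is n = 914 (where E[X] = 294804272396913476483/295147905179352825856 ≈ 0.9988). Hence R_4(9) > 914, i.e. R_4(9) ≥ 915.

Largest n = 914; hence R_4(9) > 914.


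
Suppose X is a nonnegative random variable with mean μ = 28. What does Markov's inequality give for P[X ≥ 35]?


μ = E[X] = 28, a = 35.
Markov: P[X ≥ 35] ≤ μ/a = (28)/35 = 4/5.
Numerically: ≈ 0.800.
(Since a = 35 > μ = 28.000, the bound 4/5 is < 1 and informative.)

P[X ≥ 35] ≤ 4/5 ≈ 0.800.


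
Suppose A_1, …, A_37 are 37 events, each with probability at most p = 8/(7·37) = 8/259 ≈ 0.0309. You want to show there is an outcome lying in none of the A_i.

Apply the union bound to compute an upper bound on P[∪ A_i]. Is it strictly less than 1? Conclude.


Union bound: P[∪_{i=1}^{37} A_i] ≤ Σ_i P[A_i] ≤ 37·p = 37·(8/259) = 8/7.
Numerically: 8/7 ≈ 1.1429.
Is 8/7 < 1? NO.
Since the bound 8/7 is ≥ 1, the union bound is uninformative here; it does NOT by itself certify existence.

37·p = 8/7 ≈ 1.1429; existence NOT certified by the union bound.


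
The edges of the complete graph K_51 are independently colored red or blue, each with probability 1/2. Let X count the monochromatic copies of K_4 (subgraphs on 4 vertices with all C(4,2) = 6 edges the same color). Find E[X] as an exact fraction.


Let X = Σ_S X_S over the C(51, 4) = 249900 subsets S of size 4, where X_S = 1 if the K_4 on S is monochromatic.
For a fixed S, the K_4 on S has C(4, 2) = 6 edges. P[all 6 edges red] = (1/2)^6, and likewise for blue, so P[monochromatic] = 2·(1/2)^6 = 2^{1 − 6} = 1/32.
Summing: E[X] = C(51, 4) · 2^{1 − 6} = 249900 · 1/32 = 62475/8.
Numerically: E[X] ≈ 7809.37500.

E[X] = C(51,4)·2^(1−C(4,2)) = 62475/8 ≈ 7809.37500.


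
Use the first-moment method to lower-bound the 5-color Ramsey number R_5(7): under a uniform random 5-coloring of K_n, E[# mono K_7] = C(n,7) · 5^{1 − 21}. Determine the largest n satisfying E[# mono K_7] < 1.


We need C(n, 7) · 5^{1 − 21} < 1, i.e. C(n, 7) < 5^{21 − 1} = 95367431640625.
Check values of n near the boundary:
  n = 335: C(335, 7) = 88202498238195; 88202498238195 < 95367431640625? YES
  n = 336: C(336, 7) = 90079147136880; 90079147136880 < 95367431640625? YES
  n = 337: C(337, 7) = 91989916924632; 91989916924632 < 95367431640625? YES
  n = 338: C(338, 7) = 93935323022736; 93935323022736 < 95367431640625? YES
  n = 339: C(339, 7) = 95915887062372; 95915887062372 < 95367431640625? NO
  n = 340: C(340, 7) = 97932136940560; 97932136940560 < 95367431640625? NO
  n = 341: C(341, 7) = 99984606876440; 99984606876440 < 95367431640625? NO
The largest n with C(n, 7) < 95367431640625 is n = 338 (where E[X] = 93935323022736/95367431640625 ≈ 0.98498). Hence R_5(7) > 338, i.e. R_5(7) ≥ 339.

Largest n = 338; hence R_5(7) > 338.


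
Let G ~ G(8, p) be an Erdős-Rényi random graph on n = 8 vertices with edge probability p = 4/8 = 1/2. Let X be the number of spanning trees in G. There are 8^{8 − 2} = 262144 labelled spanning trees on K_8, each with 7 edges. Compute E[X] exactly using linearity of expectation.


K_8 has 8^{8 − 2} = 262144 labelled spanning trees.
For each such spanning tree H, let X_H = 1 if all 7 edges of H are present in G. Then P[X_H = 1] = p^{7} = (1/2)^{7} = 1/128.
Summing the indicators: E[X] = Σ_H E[X_H] = 262144 · p^{7} = 262144 · 1/128 = 2048.
Numerically: E[X] ≈ 2048.

E[X] = 262144 · (1/2)^{7} = 2048 ≈ 2048.


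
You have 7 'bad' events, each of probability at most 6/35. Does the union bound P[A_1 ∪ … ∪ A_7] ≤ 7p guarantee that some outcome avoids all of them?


Union bound: P[∪_{i=1}^{7} A_i] ≤ Σ_i P[A_i] ≤ 7·p = 7·(6/35) = 6/5.
Numerically: 6/5 ≈ 1.2000000.
Is 6/5 < 1? NO.
Since the bound 6/5 is ≥ 1, the union bound is uninformative here; it does NOT by itself certify existence.

7·p = 6/5 ≈ 1.2000000; existence NOT certified by the union bound.


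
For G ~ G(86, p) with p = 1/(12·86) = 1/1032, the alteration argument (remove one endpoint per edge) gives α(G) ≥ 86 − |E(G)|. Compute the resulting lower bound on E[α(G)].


E[|E(G)|] = C(86, 2)·p = 3655 · (1/1032) = 85/24.
E[α(G)] ≥ n − E[|E(G)|] = 86 − 85/24 = 1979/24.
Numerically: ≈ 82.458.
(This is only a lower bound; the true E[α(G)] may be larger.)

E[α(G)] ≥ 1979/24 ≈ 82.458.


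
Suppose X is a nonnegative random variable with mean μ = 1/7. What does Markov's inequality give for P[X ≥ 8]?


μ = E[X] = 1/7, a = 8.
Markov: P[X ≥ 8] ≤ μ/a = (1/7)/8 = 1/56.
Numerically: ≈ 0.01786.
(Since a = 8 > μ = 0.14286, the bound 1/56 is < 1 and informative.)

P[X ≥ 8] ≤ 1/56 ≈ 0.01786.


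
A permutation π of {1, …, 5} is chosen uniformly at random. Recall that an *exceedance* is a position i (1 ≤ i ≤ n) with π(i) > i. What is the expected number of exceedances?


Write X = Σ_{i=1}^{5} X_i, where X_i = 1_{π(i) > i}.
For each fixed i, π(i) is uniform over {1, …, 5} (marginal of a uniform permutation), so P[π(i) > i] = (n − i)/n. Summing: Σ_{i=1}^{5} (n − i)/n = (0 + 1 + … + 4)/5 = 5(5 − 1)/(2·5) = (5 − 1)/2.
Hence E[X] = Σ_{i=1}^{5} (5 − i)/5 = 2 ≈ 2.000000.

E[X] = 2 = 2.000000.


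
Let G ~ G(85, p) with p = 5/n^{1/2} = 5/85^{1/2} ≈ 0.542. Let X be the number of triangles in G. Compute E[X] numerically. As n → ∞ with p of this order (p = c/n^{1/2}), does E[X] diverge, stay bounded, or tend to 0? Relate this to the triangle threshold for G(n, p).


Number of potential triangles: C(85, 3) = 98770.
Each occurs with probability p³ ≈ (0.542)³ ≈ 1.59508e-01.
By linearity: E[X] = C(85, 3)·p³ ≈ 98770 · 1.59508e-01 ≈ 15754.574.
Since α = 1/2 < 1, p = c/n^{1/2} ≫ 1/n is above the triangle threshold p ~ 1/n. Asymptotically E[X] ~ (c³/6)·n^{3(1−α)} = (5³/6)·n^{1.5} → ∞; triangles are abundant w.h.p.

E[X] ≈ 15754.574; in regime p = Θ(1/n^{1/2}) E[X] diverges (above the triangle threshold p ~ 1/n).


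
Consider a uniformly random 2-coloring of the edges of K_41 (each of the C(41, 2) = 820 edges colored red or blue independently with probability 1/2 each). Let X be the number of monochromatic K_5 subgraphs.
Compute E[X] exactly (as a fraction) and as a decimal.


Let X = Σ_S X_S over the C(41, 5) = 749398 subsets S of size 5, where X_S = 1 if the K_5 on S is monochromatic.
For a fixed S, the K_5 on S has C(5, 2) = 10 edges. P[all 10 edges red] = (1/2)^10, and likewise for blue, so P[monochromatic] = 2·(1/2)^10 = 2^{1 − 10} = 1/512.
By linearity: E[X] = C(41, 5) · 2^{1 − 10} = 749398 · 1/512 = 374699/256.
Numerically: E[X] ≈ 1463.667969.

E[X] = C(41,5)·2^(1−C(5,2)) = 374699/256 ≈ 1463.667969.


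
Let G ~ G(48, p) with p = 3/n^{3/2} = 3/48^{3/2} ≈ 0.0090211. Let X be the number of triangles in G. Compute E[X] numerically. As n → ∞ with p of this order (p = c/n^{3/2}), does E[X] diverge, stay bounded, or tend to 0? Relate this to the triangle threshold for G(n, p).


Number of potential triangles: C(48, 3) = 17296.
Each occurs with probability p³ ≈ (0.0090211)³ ≈ 7.34138831e-07.
By linearity: E[X] = C(48, 3)·p³ ≈ 17296 · 7.34138831e-07 ≈ 0.012698.
Since α = 3/2 > 1, p = c/n^{3/2} = o(1/n) is below the triangle threshold p ~ 1/n. Asymptotically E[X] ~ (c³/6)·n^{3(1−α)} = (3³/6)·n^{-1.5} → 0, so by Markov's inequality G has no triangles w.h.p.

E[X] ≈ 0.012698; in regime p = Θ(1/n^{3/2}) E[X] tends to 0 (below the triangle threshold p ~ 1/n).


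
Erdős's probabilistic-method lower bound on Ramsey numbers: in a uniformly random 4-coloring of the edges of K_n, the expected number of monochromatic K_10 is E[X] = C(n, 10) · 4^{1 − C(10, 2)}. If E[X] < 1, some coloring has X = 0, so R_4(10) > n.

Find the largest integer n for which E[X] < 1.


We need C(n, 10) · 4^{1 − 45} < 1, i.e. C(n, 10) < 4^{45 − 1} = 309485009821345068724781056.
Check values of n near the boundary:
  n = 2021: C(2021, 10) = 306347841644770462864800616; 306347841644770462864800616 < 309485009821345068724781056? YES
  n = 2022: C(2022, 10) = 307870445231474093395937796; 307870445231474093395937796 < 309485009821345068724781056? YES
  n = 2023: C(2023, 10) = 309399856285778485315440716; 309399856285778485315440716 < 309485009821345068724781056? YES
  n = 2024: C(2024, 10) = 310936101848269937576192656; 310936101848269937576192656 < 309485009821345068724781056? NO
  n = 2025: C(2025, 10) = 312479209053472269772600560; 312479209053472269772600560 < 309485009821345068724781056? NO
  n = 2026: C(2026, 10) = 314029205130126398094885285; 314029205130126398094885285 < 309485009821345068724781056? NO
The largest n with C(n, 10) < 309485009821345068724781056 is n = 2023 (where E[X] = 77349964071444621328860179/77371252455336267181195264 ≈ 0.9997). Hence R_4(10) > 2023, i.e. R_4(10) ≥ 2024.

Largest n = 2023; hence R_4(10) > 2023.


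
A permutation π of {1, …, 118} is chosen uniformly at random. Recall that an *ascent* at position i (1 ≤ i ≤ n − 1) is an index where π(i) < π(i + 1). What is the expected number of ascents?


Write X = Σ X_I over i = 1, …, 117, with X_I the indicator of one ascent.
There are 117 indicators.
For each fixed i, the pair (π(i), π(i+1)) is a uniformly random ordered pair of distinct values from {1, …, 118}; by symmetry P[π(i) < π(i+1)] = 1/2.
By linearity: E[X] = 117 · (1/2) = (118 − 1) · (1/2) = 117/2 ≈ 58.5000.

E[X] = 117/2 = 58.5000.


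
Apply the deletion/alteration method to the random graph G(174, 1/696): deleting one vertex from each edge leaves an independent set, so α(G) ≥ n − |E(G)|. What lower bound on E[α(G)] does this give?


E[|E(G)|] = C(174, 2)·p = 15051 · (1/696) = 173/8.
E[α(G)] ≥ n − E[|E(G)|] = 174 − 173/8 = 1219/8.
Numerically: ≈ 152.3750.
(This is only a lower bound; the true E[α(G)] may be larger.)

E[α(G)] ≥ 1219/8 ≈ 152.3750.


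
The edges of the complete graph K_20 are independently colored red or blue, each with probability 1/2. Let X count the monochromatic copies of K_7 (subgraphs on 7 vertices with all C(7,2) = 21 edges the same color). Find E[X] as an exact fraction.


Let X = Σ_S X_S over the C(20, 7) = 77520 subsets S of size 7, where X_S = 1 if the K_7 on S is monochromatic.
For a fixed S, the K_7 on S has C(7, 2) = 21 edges. P[all 21 edges red] = (1/2)^21, and likewise for blue, so P[monochromatic] = 2·(1/2)^21 = 2^{1 − 21} = 1/1048576.
Summing: E[X] = C(20, 7) · 2^{1 − 21} = 77520 · 1/1048576 = 4845/65536.
Numerically: E[X] ≈ 0.07393.

E[X] = C(20,7)·2^(1−C(7,2)) = 4845/65536 ≈ 0.07393.


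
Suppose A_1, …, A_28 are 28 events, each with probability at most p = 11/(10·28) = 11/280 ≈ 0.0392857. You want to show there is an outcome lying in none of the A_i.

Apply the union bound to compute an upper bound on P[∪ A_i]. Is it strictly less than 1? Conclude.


Union bound: P[∪_{i=1}^{28} A_i] ≤ Σ_i P[A_i] ≤ 28·p = 28·(11/280) = 11/10.
Numerically: 11/10 ≈ 1.1000000.
Is 11/10 < 1? NO.
Since the bound 11/10 is ≥ 1, the union bound is uninformative here; it does NOT by itself certify existence.

28·p = 11/10 ≈ 1.1000000; existence NOT certified by the union bound.


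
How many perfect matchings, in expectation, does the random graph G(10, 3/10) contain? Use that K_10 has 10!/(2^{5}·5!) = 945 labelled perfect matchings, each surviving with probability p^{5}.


K_10 has 10!/(2^{5}·5!) = 945 labelled perfect matchings.
For each such perfect matching H, let X_H = 1 if all 5 edges of H are present in G. Then P[X_H = 1] = p^{5} = (3/10)^{5} = 243/100000.
Summing the indicators: E[X] = Σ_H E[X_H] = 945 · p^{5} = 945 · 243/100000 = 45927/20000.
Numerically: E[X] ≈ 2.2963.

E[X] = 945 · (3/10)^{5} = 45927/20000 ≈ 2.2963.


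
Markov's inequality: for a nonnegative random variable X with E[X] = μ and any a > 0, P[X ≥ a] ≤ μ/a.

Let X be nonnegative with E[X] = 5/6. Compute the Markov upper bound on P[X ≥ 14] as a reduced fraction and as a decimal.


μ = E[X] = 5/6, a = 14.
Markov: P[X ≥ 14] ≤ μ/a = (5/6)/14 = 5/84.
Numerically: ≈ 0.05952.
(Since a = 14 > μ = 0.83333, the bound 5/84 is < 1 and informative.)

P[X ≥ 14] ≤ 5/84 ≈ 0.05952.


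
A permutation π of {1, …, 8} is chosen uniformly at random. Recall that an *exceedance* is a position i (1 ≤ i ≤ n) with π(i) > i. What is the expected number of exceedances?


Write X = Σ_{i=1}^{8} X_i, where X_i = 1_{π(i) > i}.
For each fixed i, π(i) is uniform over {1, …, 8} (marginal of a uniform permutation), so P[π(i) > i] = (n − i)/n. Summing: Σ_{i=1}^{8} (n − i)/n = (0 + 1 + … + 7)/8 = 8(8 − 1)/(2·8) = (8 − 1)/2.
Hence E[X] = Σ_{i=1}^{8} (8 − i)/8 = 7/2 ≈ 3.500000.

E[X] = 7/2 = 3.500000.


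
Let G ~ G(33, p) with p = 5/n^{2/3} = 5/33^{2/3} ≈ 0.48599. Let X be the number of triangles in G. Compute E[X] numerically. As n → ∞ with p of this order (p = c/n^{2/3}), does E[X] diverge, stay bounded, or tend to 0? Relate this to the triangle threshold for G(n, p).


Number of potential triangles: C(33, 3) = 5456.
Each occurs with probability p³ ≈ (0.48599)³ ≈ 1.1478421e-01.
By linearity: E[X] = C(33, 3)·p³ ≈ 5456 · 1.1478421e-01 ≈ 626.26263.
Since α = 2/3 < 1, p = c/n^{2/3} ≫ 1/n is above the triangle threshold p ~ 1/n. Asymptotically E[X] ~ (c³/6)·n^{3(1−α)} = (5³/6)·n^{1} → ∞; triangles are abundant w.h.p.

E[X] ≈ 626.26263; in regime p = Θ(1/n^{2/3}) E[X] diverges (above the triangle threshold p ~ 1/n).


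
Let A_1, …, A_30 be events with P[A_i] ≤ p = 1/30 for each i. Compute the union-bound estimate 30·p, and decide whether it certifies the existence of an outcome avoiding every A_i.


Union bound: P[∪_{i=1}^{30} A_i] ≤ Σ_i P[A_i] ≤ 30·p = 30·(1/30) = 1.
Numerically: 1 ≈ 1.0000.
Is 1 < 1? NO.
Since the bound 1 is ≥ 1, the union bound is uninformative here; it does NOT by itself certify existence.

30·p = 1 ≈ 1.0000; existence NOT certified by the union bound.


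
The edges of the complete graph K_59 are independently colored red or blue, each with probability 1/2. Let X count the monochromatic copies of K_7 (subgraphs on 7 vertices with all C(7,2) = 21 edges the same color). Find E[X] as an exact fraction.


Let X = Σ_S X_S over the C(59, 7) = 341149446 subsets S of size 7, where X_S = 1 if the K_7 on S is monochromatic.
For a fixed S, the K_7 on S has C(7, 2) = 21 edges. P[all 21 edges red] = (1/2)^21, and likewise for blue, so P[monochromatic] = 2·(1/2)^21 = 2^{1 − 21} = 1/1048576.
By linearity: E[X] = C(59, 7) · 2^{1 − 21} = 341149446 · 1/1048576 = 170574723/524288.
Numerically: E[X] ≈ 325.3455.

E[X] = C(59,7)·2^(1−C(7,2)) = 170574723/524288 ≈ 325.3455.


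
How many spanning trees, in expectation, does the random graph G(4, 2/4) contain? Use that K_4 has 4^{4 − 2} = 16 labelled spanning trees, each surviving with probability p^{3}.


K_4 has 4^{4 − 2} = 16 labelled spanning trees.
For each such spanning tree H, let X_H = 1 if all 3 edges of H are present in G. Then P[X_H = 1] = p^{3} = (1/2)^{3} = 1/8.
By linearity of expectation: E[X] = Σ_H E[X_H] = 16 · p^{3} = 16 · 1/8 = 2.
Numerically: E[X] ≈ 2.

E[X] = 16 · (1/2)^{3} = 2 ≈ 2.


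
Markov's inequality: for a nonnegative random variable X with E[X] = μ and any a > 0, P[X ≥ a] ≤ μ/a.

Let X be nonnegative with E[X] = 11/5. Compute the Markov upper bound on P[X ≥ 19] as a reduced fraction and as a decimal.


μ = E[X] = 11/5, a = 19.
Markov: P[X ≥ 19] ≤ μ/a = (11/5)/19 = 11/95.
Numerically: ≈ 0.11579.
(Since a = 19 > μ = 2.20000, the bound 11/95 is < 1 and informative.)

P[X ≥ 19] ≤ 11/95 ≈ 0.11579.


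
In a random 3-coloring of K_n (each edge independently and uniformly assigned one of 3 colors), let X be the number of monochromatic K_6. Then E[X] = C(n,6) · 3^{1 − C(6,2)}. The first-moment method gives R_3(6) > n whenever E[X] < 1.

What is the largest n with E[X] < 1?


We need C(n, 6) · 3^{1 − 15} < 1, i.e. C(n, 6) < 3^{15 − 1} = 4782969.
Check values of n near the boundary:
  n = 40: C(40, 6) = 3838380; 3838380 < 4782969? YES
  n = 41: C(41, 6) = 4496388; 4496388 < 4782969? YES
  n = 42: C(42, 6) = 5245786; 5245786 < 4782969? NO
  n = 43: C(43, 6) = 6096454; 6096454 < 4782969? NO
  n = 44: C(44, 6) = 7059052; 7059052 < 4782969? NO
The largest n with C(n, 6) < 4782969 is n = 41 (where E[X] = 1498796/1594323 ≈ 0.9401). Hence R_3(6) > 41, i.e. R_3(6) ≥ 42.

Largest n = 41; hence R_3(6) > 41.


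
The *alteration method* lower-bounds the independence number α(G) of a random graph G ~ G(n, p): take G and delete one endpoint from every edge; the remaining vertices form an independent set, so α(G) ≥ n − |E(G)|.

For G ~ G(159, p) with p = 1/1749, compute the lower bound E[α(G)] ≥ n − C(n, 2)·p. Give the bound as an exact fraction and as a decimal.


E[|E(G)|] = C(159, 2)·p = 12561 · (1/1749) = 79/11.
E[α(G)] ≥ n − E[|E(G)|] = 159 − 79/11 = 1670/11.
Numerically: ≈ 151.818.
(This is only a lower bound; the true E[α(G)] may be larger.)

E[α(G)] ≥ 1670/11 ≈ 151.818.


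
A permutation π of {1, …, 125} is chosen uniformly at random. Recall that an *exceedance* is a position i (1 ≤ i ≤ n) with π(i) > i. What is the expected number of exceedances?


Write X = Σ_{i=1}^{125} X_i, where X_i = 1_{π(i) > i}.
For each fixed i, π(i) is uniform over {1, …, 125} (marginal of a uniform permutation), so P[π(i) > i] = (n − i)/n. Summing: Σ_{i=1}^{125} (n − i)/n = (0 + 1 + … + 124)/125 = 125(125 − 1)/(2·125) = (125 − 1)/2.
Hence E[X] = Σ_{i=1}^{125} (125 − i)/125 = 62 ≈ 62.0000.

E[X] = 62 = 62.0000.


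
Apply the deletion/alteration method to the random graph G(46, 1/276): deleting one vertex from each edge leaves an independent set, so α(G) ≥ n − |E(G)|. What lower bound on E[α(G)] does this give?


E[|E(G)|] = C(46, 2)·p = 1035 · (1/276) = 15/4.
E[α(G)] ≥ n − E[|E(G)|] = 46 − 15/4 = 169/4.
Numerically: ≈ 42.25000.
(This is only a lower bound; the true E[α(G)] may be larger.)

E[α(G)] ≥ 169/4 ≈ 42.25000.


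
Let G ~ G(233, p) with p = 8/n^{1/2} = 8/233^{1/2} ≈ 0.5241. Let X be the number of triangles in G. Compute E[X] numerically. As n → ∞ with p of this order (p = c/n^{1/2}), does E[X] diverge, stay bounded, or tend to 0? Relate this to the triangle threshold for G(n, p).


Number of potential triangles: C(233, 3) = 2081156.
Each occurs with probability p³ ≈ (0.5241)³ ≈ 1.4395809e-01.
By linearity: E[X] = C(233, 3)·p³ ≈ 2081156 · 1.4395809e-01 ≈ 299599.24519.
Since α = 1/2 < 1, p = c/n^{1/2} ≫ 1/n is above the triangle threshold p ~ 1/n. Asymptotically E[X] ~ (c³/6)·n^{3(1−α)} = (8³/6)·n^{1.5} → ∞; triangles are abundant w.h.p.

E[X] ≈ 299599.24519; in regime p = Θ(1/n^{1/2}) E[X] diverges (above the triangle threshold p ~ 1/n).


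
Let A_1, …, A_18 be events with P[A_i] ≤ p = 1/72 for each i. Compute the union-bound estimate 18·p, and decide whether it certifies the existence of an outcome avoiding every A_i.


Union bound: P[∪_{i=1}^{18} A_i] ≤ Σ_i P[A_i] ≤ 18·p = 18·(1/72) = 1/4.
Numerically: 1/4 ≈ 0.250000.
Is 1/4 < 1? YES.
Since P[∪ A_i] ≤ 1/4 < 1, the complement has P[∩ A_i^c] ≥ 1 − 1/4 = 3/4 > 0, so some outcome avoids every A_i.

18·p = 1/4 ≈ 0.250000; existence CERTIFIED by the union bound.


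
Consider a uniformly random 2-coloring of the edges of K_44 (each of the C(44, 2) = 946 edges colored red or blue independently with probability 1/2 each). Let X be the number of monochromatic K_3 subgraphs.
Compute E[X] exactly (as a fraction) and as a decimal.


Let X = Σ_S X_S over the C(44, 3) = 13244 subsets S of size 3, where X_S = 1 if the K_3 on S is monochromatic.
For a fixed S, the K_3 on S has C(3, 2) = 3 edges. P[all 3 edges red] = (1/2)^3, and likewise for blue, so P[monochromatic] = 2·(1/2)^3 = 2^{1 − 3} = 1/4.
Summing: E[X] = C(44, 3) · 2^{1 − 3} = 13244 · 1/4 = 3311.
Numerically: E[X] ≈ 3311.0000.

E[X] = C(44,3)·2^(1−C(3,2)) = 3311 ≈ 3311.0000.


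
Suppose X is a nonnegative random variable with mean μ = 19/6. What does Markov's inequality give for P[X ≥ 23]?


μ = E[X] = 19/6, a = 23.
Markov: P[X ≥ 23] ≤ μ/a = (19/6)/23 = 19/138.
Numerically: ≈ 0.13768.
(Since a = 23 > μ = 3.16667, the bound 19/138 is < 1 and informative.)

P[X ≥ 23] ≤ 19/138 ≈ 0.13768.


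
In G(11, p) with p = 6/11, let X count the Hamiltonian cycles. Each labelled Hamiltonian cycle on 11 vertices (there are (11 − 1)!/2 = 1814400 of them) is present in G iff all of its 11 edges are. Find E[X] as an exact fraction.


K_11 has (11 − 1)!/2 = 1814400 labelled Hamiltonian cycles.
For each such Hamiltonian cycle H, let X_H = 1 if all 11 edges of H are present in G. Then P[X_H = 1] = p^{11} = (6/11)^{11} = 362797056/285311670611.
By linearity of expectation: E[X] = Σ_H E[X_H] = 1814400 · p^{11} = 1814400 · 362797056/285311670611 = 658258978406400/285311670611.
Numerically: E[X] ≈ 2307.

E[X] = 1814400 · (6/11)^{11} = 658258978406400/285311670611 ≈ 2307.


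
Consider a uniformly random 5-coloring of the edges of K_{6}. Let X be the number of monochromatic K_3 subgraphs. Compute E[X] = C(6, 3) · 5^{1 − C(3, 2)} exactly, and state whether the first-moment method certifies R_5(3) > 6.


E[X] = C(6, 3) · 5^{1 − 3} = 20 · 5^{−2} = 20/25.
As a reduced fraction: E[X] = 4/5 ≈ 0.800.
Is E[X] < 1? YES.
Since E[X] < 1, there exists a 5-coloring of K_{6} with no monochromatic K_3; hence R_5(3) > 6.

E[X] = 4/5 ≈ 0.800; E[X] < 1, so R_5(3) > 6.


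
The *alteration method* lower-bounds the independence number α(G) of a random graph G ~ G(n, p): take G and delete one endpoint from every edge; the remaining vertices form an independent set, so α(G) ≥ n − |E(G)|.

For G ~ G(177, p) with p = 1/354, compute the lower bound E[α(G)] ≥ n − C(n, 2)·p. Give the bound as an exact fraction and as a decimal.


E[|E(G)|] = C(177, 2)·p = 15576 · (1/354) = 44.
E[α(G)] ≥ n − E[|E(G)|] = 177 − 44 = 133.
Numerically: ≈ 133.00000.
(This is only a lower bound; the true E[α(G)] may be larger.)

E[α(G)] ≥ 133 ≈ 133.00000.


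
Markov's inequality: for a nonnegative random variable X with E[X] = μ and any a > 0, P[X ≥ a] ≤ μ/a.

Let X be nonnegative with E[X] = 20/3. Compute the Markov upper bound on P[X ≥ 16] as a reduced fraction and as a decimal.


μ = E[X] = 20/3, a = 16.
Markov: P[X ≥ 16] ≤ μ/a = (20/3)/16 = 5/12.
Numerically: ≈ 0.4167.
(Since a = 16 > μ = 6.6667, the bound 5/12 is < 1 and informative.)

P[X ≥ 16] ≤ 5/12 ≈ 0.4167.


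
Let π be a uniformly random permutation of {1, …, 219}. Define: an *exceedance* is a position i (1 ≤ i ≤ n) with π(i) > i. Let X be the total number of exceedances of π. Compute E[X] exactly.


Write X = Σ_{i=1}^{219} X_i, where X_i = 1_{π(i) > i}.
For each fixed i, π(i) is uniform over {1, …, 219} (marginal of a uniform permutation), so P[π(i) > i] = (n − i)/n. Summing: Σ_{i=1}^{219} (n − i)/n = (0 + 1 + … + 218)/219 = 219(219 − 1)/(2·219) = (219 − 1)/2.
Hence E[X] = Σ_{i=1}^{219} (219 − i)/219 = 109 ≈ 109.000000.

E[X] = 109 = 109.000000.


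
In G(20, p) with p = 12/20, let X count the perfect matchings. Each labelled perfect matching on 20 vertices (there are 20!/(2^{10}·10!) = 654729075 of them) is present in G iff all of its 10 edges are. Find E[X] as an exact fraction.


K_20 has 20!/(2^{10}·10!) = 654729075 labelled perfect matchings.
For each such perfect matching H, let X_H = 1 if all 10 edges of H are present in G. Then P[X_H = 1] = p^{10} = (3/5)^{10} = 59049/9765625.
By linearity: E[X] = Σ_H E[X_H] = 654729075 · p^{10} = 654729075 · 59049/9765625 = 1546443885987/390625.
Numerically: E[X] ≈ 3.9589e+06.

E[X] = 654729075 · (3/5)^{10} = 1546443885987/390625 ≈ 3.9589e+06.


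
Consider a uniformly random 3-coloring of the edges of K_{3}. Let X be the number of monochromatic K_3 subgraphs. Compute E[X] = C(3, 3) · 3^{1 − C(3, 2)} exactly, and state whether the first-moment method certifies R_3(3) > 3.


E[X] = C(3, 3) · 3^{1 − 3} = 1 · 3^{−2} = 1/9.
As a reduced fraction: E[X] = 1/9 ≈ 0.111.
Is E[X] < 1? YES.
Since E[X] < 1, there exists a 3-coloring of K_{3} with no monochromatic K_3; hence R_3(3) > 3.

E[X] = 1/9 ≈ 0.111; E[X] < 1, so R_3(3) > 3.


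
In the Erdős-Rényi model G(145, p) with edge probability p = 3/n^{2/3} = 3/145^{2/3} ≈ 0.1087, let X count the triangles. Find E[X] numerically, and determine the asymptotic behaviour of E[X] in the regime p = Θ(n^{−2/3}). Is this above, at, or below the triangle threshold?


Number of potential triangles: C(145, 3) = 497640.
Each occurs with probability p³ ≈ (0.1087)³ ≈ 1.284185e-03.
By linearity: E[X] = C(145, 3)·p³ ≈ 497640 · 1.284185e-03 ≈ 639.0621.
Since α = 2/3 < 1, p = c/n^{2/3} ≫ 1/n is above the triangle threshold p ~ 1/n. Asymptotically E[X] ~ (c³/6)·n^{3(1−α)} = (3³/6)·n^{1} → ∞; triangles are abundant w.h.p.

E[X] ≈ 639.0621; in regime p = Θ(1/n^{2/3}) E[X] diverges (above the triangle threshold p ~ 1/n).


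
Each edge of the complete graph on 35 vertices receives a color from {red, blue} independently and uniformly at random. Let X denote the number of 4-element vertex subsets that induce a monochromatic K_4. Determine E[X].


Let X = Σ_S X_S over the C(35, 4) = 52360 subsets S of size 4, where X_S = 1 if the K_4 on S is monochromatic.
For a fixed S, the K_4 on S has C(4, 2) = 6 edges. P[all 6 edges red] = (1/2)^6, and likewise for blue, so P[monochromatic] = 2·(1/2)^6 = 2^{1 − 6} = 1/32.
By linearity: E[X] = C(35, 4) · 2^{1 − 6} = 52360 · 1/32 = 6545/4.
Numerically: E[X] ≈ 1636.250.

E[X] = C(35,4)·2^(1−C(4,2)) = 6545/4 ≈ 1636.250.


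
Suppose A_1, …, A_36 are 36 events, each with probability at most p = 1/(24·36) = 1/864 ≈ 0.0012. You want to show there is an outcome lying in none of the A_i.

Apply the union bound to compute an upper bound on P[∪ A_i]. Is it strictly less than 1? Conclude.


Union bound: P[∪_{i=1}^{36} A_i] ≤ Σ_i P[A_i] ≤ 36·p = 36·(1/864) = 1/24.
Numerically: 1/24 ≈ 0.0417.
Is 1/24 < 1? YES.
Since P[∪ A_i] ≤ 1/24 < 1, the complement has P[∩ A_i^c] ≥ 1 − 1/24 = 23/24 > 0, so some outcome avoids every A_i.

36·p = 1/24 ≈ 0.0417; existence CERTIFIED by the union bound.


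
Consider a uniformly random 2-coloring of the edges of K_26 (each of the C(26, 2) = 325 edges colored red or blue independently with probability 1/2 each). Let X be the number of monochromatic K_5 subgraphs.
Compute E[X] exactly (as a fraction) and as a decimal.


Let X = Σ_S X_S over the C(26, 5) = 65780 subsets S of size 5, where X_S = 1 if the K_5 on S is monochromatic.
For a fixed S, the K_5 on S has C(5, 2) = 10 edges. P[all 10 edges red] = (1/2)^10, and likewise for blue, so P[monochromatic] = 2·(1/2)^10 = 2^{1 − 10} = 1/512.
By linearity: E[X] = C(26, 5) · 2^{1 − 10} = 65780 · 1/512 = 16445/128.
Numerically: E[X] ≈ 128.4766.

E[X] = C(26,5)·2^(1−C(5,2)) = 16445/128 ≈ 128.4766.
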